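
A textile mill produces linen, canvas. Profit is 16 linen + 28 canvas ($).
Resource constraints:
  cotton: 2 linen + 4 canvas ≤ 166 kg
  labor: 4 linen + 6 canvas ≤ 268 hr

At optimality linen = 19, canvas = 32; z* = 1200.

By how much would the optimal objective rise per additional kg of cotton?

4

At the optimum: cotton uses 166 of 166 (binding); labor uses 268 of 268 (binding).
The binding rows give the dual system: 2·y_cotton + 4·y_labor = 16 and 4·y_cotton + 6·y_labor = 28.
Solving: y_cotton = 4, y_labor = 2.
Shadow price of cotton = 4.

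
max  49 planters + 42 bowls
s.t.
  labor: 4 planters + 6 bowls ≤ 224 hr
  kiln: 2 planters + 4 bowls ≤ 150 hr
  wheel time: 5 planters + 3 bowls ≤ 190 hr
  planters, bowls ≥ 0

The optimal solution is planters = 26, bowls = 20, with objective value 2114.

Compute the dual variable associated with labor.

3.5

Check each constraint at x*: labor 224/224 (tight); kiln 132/150 (slack 18); wheel time 190/190 (tight).
By complementary slackness, y = 0 for the non-binding constraint.
Dual feasibility on the basic columns requires 4·y_labor + 5·y_wheel time = 49, 6·y_labor + 3·y_wheel time = 42.
→ y_labor = 3.5 and y_wheel time = 7.
Shadow price of labor = 3.5.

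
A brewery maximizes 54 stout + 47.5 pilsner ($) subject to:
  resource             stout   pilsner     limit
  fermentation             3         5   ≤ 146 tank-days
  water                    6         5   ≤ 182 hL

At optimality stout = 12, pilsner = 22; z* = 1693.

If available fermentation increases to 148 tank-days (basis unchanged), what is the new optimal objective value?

Check each constraint at x*: fermentation 146/146 (tight); water 182/182 (tight).
From A_Bᵀ y = c: 3·y_fermentation + 6·y_water = 54; 5·y_fermentation + 5·y_water = 47.5.
Solving: y_fermentation = 1, y_water = 8.5.
Δz = y_fermentation·Δb = 1 × (2) = 2, so new z* = 1693 + 2 = 1695.

1695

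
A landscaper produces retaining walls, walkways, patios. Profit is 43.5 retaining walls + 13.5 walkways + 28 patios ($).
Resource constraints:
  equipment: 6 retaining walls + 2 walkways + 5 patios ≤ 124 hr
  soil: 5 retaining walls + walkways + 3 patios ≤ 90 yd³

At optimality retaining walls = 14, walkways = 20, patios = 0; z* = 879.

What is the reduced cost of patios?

At the optimum: equipment uses 124 of 124 (binding); soil uses 90 of 90 (binding).
The binding rows give the dual system: 6·y_equipment + 5·y_soil = 43.5 and 2·y_equipment + 1·y_soil = 13.5.
→ y_equipment = 6 and y_soil = 1.5.
Reduced cost of patios: c₃ − yᵀa₃ = 28 − (6·5 + 1.5·3) = 28 − 34.5 = -6.5.

-6.5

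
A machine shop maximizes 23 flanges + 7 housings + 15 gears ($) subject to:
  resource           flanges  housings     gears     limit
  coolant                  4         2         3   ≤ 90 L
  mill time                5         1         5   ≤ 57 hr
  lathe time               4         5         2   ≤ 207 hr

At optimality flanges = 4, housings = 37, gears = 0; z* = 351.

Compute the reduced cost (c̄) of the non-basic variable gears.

-6

At the optimum: coolant uses 90 of 90 (binding); mill time uses 57 of 57 (binding); lathe time uses 201 of 207 (slack = 6).
Since lathe time is not tight, its dual is 0.
From A_Bᵀ y = c: 4·y_coolant + 5·y_mill time = 23; 2·y_coolant + 1·y_mill time = 7.
Solving: y_coolant = 2, y_mill time = 3.
Reduced cost of gears: c₃ − yᵀa₃ = 15 − (2·3 + 3·5) = 15 − 21 = -6.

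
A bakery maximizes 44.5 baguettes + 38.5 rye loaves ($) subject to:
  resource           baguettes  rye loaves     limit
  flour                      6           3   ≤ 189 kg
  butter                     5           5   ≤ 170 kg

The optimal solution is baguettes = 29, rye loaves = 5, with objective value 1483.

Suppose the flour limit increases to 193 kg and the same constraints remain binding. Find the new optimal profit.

1491

Both flour and butter are binding at x*.
The binding rows give the dual system: 6·y_flour + 5·y_butter = 44.5 and 3·y_flour + 5·y_butter = 38.5.
This yields shadow prices y_flour = 2, y_butter = 6.5.
Δz = y_flour·Δb = 2 × (4) = 8, so new z* = 1483 + 8 = 1491.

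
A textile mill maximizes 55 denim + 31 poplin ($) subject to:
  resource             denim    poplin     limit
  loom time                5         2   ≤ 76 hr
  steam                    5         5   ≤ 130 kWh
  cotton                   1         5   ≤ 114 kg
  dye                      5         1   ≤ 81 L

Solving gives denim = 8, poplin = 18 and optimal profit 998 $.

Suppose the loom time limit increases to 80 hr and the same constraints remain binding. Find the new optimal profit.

Check each constraint at x*: loom time 76/76 (tight); steam 130/130 (tight); cotton 98/114 (slack 16); dye 58/81 (slack 23).
By complementary slackness, y = 0 for the non-binding constraints.
The binding rows give the dual system: 5·y_loom time + 5·y_steam = 55 and 2·y_loom time + 5·y_steam = 31.
This yields shadow prices y_loom time = 8, y_steam = 3.
Δz = y_loom time·Δb = 8 × (4) = 32, so new z* = 998 + 32 = 1030.

1030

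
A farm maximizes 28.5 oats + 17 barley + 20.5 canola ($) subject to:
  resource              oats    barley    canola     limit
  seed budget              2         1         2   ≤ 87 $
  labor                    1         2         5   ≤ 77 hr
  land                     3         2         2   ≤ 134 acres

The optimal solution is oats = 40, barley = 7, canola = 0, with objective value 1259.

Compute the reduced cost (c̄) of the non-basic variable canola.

-2.5

Check each constraint at x*: seed budget 87/87 (tight); labor 54/77 (slack 23); land 134/134 (tight).
By complementary slackness, y = 0 for the non-binding constraint.
Dual feasibility on the basic columns requires 2·y_seed budget + 3·y_land = 28.5, 1·y_seed budget + 2·y_land = 17.
Solving: y_seed budget = 6, y_land = 5.5.
Reduced cost of canola: c₃ − yᵀa₃ = 20.5 − (6·2 + 5.5·2) = 20.5 − 23 = -2.5.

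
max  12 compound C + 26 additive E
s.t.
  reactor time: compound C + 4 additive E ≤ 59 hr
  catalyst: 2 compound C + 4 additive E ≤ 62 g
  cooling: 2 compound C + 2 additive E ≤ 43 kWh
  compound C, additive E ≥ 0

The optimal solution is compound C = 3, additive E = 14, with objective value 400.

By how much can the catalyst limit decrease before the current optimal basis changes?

3

Binding constraints: reactor time, catalyst. The basis is B = [[1,4],[2,4]] with det -4.
Per unit decrease in catalyst, x* moves by d = (-1, 0.25).
The basis stays optimal until compound C reaches 0; allowable decrease = 3 g.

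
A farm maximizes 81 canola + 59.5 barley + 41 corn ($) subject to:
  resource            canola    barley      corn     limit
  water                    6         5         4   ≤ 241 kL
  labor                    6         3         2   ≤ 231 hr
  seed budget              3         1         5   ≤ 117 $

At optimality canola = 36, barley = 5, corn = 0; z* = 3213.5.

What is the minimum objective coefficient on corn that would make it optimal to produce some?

At the optimum: water uses 241 of 241 (binding); labor uses 231 of 231 (binding); seed budget uses 113 of 117 (slack = 4).
By complementary slackness, y = 0 for the non-binding constraint.
The binding rows give the dual system: 6·y_water + 6·y_labor = 81 and 5·y_water + 3·y_labor = 59.5.
Solving: y_water = 9.5, y_labor = 4.
corn enters the basis when its profit ≥ yᵀa₃ = 9.5·4 + 4·2 = 46.

46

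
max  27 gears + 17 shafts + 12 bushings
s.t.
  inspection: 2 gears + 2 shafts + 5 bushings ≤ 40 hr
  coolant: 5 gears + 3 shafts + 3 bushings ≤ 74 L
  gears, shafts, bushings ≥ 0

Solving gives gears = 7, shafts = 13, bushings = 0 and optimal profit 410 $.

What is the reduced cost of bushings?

Check each constraint at x*: inspection 40/40 (tight); coolant 74/74 (tight).
From A_Bᵀ y = c: 2·y_inspection + 5·y_coolant = 27; 2·y_inspection + 3·y_coolant = 17.
Solving: y_inspection = 1, y_coolant = 5.
Reduced cost of bushings: c₃ − yᵀa₃ = 12 − (1·5 + 5·3) = 12 − 20 = -8.

-8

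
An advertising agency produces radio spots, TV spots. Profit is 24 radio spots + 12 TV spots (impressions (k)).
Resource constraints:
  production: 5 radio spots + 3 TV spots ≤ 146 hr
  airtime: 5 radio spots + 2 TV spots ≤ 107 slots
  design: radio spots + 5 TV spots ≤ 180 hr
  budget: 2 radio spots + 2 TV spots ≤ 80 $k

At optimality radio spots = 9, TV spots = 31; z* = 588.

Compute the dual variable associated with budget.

2

At the optimum: production uses 138 of 146 (slack = 8); airtime uses 107 of 107 (binding); design uses 164 of 180 (slack = 16); budget uses 80 of 80 (binding).
Since production, design are not tight, their duals are 0.
The binding rows give the dual system: 5·y_airtime + 2·y_budget = 24 and 2·y_airtime + 2·y_budget = 12.
This yields shadow prices y_airtime = 4, y_budget = 2.
Shadow price of budget = 2.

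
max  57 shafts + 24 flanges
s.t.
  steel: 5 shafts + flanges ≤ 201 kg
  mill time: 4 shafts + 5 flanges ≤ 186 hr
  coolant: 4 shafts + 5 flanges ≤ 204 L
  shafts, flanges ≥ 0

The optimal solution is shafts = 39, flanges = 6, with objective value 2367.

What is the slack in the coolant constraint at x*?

18

coolant used = 4·39 + 5·6 = 186; slack = 204 − 186 = 18.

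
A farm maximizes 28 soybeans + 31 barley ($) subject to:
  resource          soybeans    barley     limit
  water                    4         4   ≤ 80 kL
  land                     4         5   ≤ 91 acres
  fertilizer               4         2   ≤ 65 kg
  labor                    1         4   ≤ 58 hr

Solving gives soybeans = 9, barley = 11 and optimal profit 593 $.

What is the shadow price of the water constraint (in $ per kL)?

4

Check each constraint at x*: water 80/80 (tight); land 91/91 (tight); fertilizer 58/65 (slack 7); labor 53/58 (slack 5).
Slack constraints have shadow price 0 (complementary slackness).
The binding rows give the dual system: 4·y_water + 4·y_land = 28 and 4·y_water + 5·y_land = 31.
Solving: y_water = 4, y_land = 3.
Shadow price of water = 4.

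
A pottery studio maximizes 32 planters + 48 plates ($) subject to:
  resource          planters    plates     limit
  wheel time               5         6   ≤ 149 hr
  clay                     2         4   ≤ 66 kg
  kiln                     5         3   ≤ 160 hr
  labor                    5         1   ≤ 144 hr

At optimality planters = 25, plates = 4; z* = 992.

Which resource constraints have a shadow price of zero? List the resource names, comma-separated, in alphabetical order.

kiln, labor

wheel time: 149/149 (binding)
clay: 66/66 (binding)
kiln: 137/160 (slack 23)
labor: 129/144 (slack 15)
By complementary slackness, a constraint with positive slack has shadow price 0 → kiln, labor.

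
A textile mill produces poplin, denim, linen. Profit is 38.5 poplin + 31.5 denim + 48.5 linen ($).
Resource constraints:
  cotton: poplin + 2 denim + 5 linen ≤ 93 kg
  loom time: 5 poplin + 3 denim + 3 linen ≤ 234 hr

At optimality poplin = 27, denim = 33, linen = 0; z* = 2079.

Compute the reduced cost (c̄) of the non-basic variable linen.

-1

Check each constraint at x*: cotton 93/93 (tight); loom time 234/234 (tight).
The binding rows give the dual system: 1·y_cotton + 5·y_loom time = 38.5 and 2·y_cotton + 3·y_loom time = 31.5.
This yields shadow prices y_cotton = 6, y_loom time = 6.5.
Reduced cost of linen: c₃ − yᵀa₃ = 48.5 − (6·5 + 6.5·3) = 48.5 − 49.5 = -1.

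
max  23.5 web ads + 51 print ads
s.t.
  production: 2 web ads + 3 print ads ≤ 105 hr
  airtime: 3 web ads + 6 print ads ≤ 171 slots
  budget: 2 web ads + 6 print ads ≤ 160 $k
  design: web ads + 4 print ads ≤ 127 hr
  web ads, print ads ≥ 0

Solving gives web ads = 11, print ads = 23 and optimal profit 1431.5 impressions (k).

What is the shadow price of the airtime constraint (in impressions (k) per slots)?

6.5

Check each constraint at x*: production 91/105 (slack 14); airtime 171/171 (tight); budget 160/160 (tight); design 103/127 (slack 24).
Since production, design are not tight, their duals are 0.
From A_Bᵀ y = c: 3·y_airtime + 2·y_budget = 23.5; 6·y_airtime + 6·y_budget = 51.
→ y_airtime = 6.5 and y_budget = 2.
Shadow price of airtime = 6.5.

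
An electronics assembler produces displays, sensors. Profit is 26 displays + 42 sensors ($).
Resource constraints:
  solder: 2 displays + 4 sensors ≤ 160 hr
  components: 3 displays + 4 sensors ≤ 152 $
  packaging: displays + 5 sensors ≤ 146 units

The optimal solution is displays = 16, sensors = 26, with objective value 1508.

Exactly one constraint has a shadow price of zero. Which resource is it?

solder: 136/160 (slack 24)
components: 152/152 (binding)
packaging: 146/146 (binding)
By complementary slackness, a constraint with positive slack has shadow price 0 → solder.

solder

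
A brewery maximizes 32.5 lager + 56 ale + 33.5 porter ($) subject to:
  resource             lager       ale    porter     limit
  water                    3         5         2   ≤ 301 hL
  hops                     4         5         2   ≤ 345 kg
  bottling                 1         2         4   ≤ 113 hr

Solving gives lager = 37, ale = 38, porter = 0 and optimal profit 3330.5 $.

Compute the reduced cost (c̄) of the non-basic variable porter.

At the optimum: water uses 301 of 301 (binding); hops uses 338 of 345 (slack = 7); bottling uses 113 of 113 (binding).
Since hops is not tight, its dual is 0.
Dual feasibility on the basic columns requires 3·y_water + 1·y_bottling = 32.5, 5·y_water + 2·y_bottling = 56.
→ y_water = 9 and y_bottling = 5.5.
Reduced cost of porter: c₃ − yᵀa₃ = 33.5 − (9·2 + 5.5·4) = 33.5 − 40 = -6.5.

-6.5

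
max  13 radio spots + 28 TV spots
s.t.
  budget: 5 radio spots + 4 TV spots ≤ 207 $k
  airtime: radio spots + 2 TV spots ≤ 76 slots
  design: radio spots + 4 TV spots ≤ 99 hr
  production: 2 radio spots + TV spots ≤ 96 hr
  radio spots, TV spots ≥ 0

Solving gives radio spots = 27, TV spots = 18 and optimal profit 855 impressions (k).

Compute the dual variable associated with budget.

1.5

At the optimum: budget uses 207 of 207 (binding); airtime uses 63 of 76 (slack = 13); design uses 99 of 99 (binding); production uses 72 of 96 (slack = 24).
Since airtime, production are not tight, their duals are 0.
Dual feasibility on the basic columns requires 5·y_budget + 1·y_design = 13, 4·y_budget + 4·y_design = 28.
This yields shadow prices y_budget = 1.5, y_design = 5.5.
Shadow price of budget = 1.5.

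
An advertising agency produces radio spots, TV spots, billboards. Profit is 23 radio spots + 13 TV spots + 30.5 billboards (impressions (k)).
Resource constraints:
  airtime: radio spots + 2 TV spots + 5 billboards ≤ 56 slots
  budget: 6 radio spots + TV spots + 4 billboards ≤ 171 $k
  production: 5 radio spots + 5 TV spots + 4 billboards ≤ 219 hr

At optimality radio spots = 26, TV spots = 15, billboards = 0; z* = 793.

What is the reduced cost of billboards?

Check each constraint at x*: airtime 56/56 (tight); budget 171/171 (tight); production 205/219 (slack 14).
By complementary slackness, y = 0 for the non-binding constraint.
The binding rows give the dual system: 1·y_airtime + 6·y_budget = 23 and 2·y_airtime + 1·y_budget = 13.
→ y_airtime = 5 and y_budget = 3.
Reduced cost of billboards: c₃ − yᵀa₃ = 30.5 − (5·5 + 3·4) = 30.5 − 37 = -6.5.

-6.5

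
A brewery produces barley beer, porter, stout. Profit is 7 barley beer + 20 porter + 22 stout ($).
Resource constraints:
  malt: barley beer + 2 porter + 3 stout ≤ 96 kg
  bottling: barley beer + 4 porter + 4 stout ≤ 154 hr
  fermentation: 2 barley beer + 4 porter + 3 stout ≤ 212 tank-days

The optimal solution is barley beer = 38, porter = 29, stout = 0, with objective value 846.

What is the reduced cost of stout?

Check each constraint at x*: malt 96/96 (tight); bottling 154/154 (tight); fermentation 192/212 (slack 20).
Slack constraints have shadow price 0 (complementary slackness).
From A_Bᵀ y = c: 1·y_malt + 1·y_bottling = 7; 2·y_malt + 4·y_bottling = 20.
→ y_malt = 4 and y_bottling = 3.
Reduced cost of stout: c₃ − yᵀa₃ = 22 − (4·3 + 3·4) = 22 − 24 = -2.

-2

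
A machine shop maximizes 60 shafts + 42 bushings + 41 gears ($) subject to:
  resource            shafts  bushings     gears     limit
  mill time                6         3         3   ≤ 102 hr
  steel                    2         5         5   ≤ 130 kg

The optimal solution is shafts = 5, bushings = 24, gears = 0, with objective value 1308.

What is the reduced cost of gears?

At the optimum: mill time uses 102 of 102 (binding); steel uses 130 of 130 (binding).
Dual feasibility on the basic columns requires 6·y_mill time + 2·y_steel = 60, 3·y_mill time + 5·y_steel = 42.
This yields shadow prices y_mill time = 9, y_steel = 3.
Reduced cost of gears: c₃ − yᵀa₃ = 41 − (9·3 + 3·5) = 41 − 42 = -1.

-1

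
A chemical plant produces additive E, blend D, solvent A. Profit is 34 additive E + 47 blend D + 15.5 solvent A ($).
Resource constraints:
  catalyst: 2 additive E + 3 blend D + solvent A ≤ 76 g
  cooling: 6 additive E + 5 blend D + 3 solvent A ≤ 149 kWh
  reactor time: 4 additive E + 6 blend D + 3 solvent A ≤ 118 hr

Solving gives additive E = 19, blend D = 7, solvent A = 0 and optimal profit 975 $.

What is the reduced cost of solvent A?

-8.5

At the optimum: catalyst uses 59 of 76 (slack = 17); cooling uses 149 of 149 (binding); reactor time uses 118 of 118 (binding).
Slack constraints have shadow price 0 (complementary slackness).
Dual feasibility on the basic columns requires 6·y_cooling + 4·y_reactor time = 34, 5·y_cooling + 6·y_reactor time = 47.
→ y_cooling = 1 and y_reactor time = 7.
Reduced cost of solvent A: c₃ − yᵀa₃ = 15.5 − (1·3 + 7·3) = 15.5 − 24 = -8.5.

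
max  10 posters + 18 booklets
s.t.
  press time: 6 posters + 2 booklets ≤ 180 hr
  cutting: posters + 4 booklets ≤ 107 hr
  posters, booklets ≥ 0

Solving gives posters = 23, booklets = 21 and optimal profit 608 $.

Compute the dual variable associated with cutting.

4

Check each constraint at x*: press time 180/180 (tight); cutting 107/107 (tight).
The binding rows give the dual system: 6·y_press time + 1·y_cutting = 10 and 2·y_press time + 4·y_cutting = 18.
This yields shadow prices y_press time = 1, y_cutting = 4.
Shadow price of cutting = 4.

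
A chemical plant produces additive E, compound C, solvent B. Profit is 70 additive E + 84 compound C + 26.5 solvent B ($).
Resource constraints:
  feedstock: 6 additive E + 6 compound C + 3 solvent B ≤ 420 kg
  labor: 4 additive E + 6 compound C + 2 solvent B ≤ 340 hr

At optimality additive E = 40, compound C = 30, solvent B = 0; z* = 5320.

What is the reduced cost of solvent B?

Check each constraint at x*: feedstock 420/420 (tight); labor 340/340 (tight).
Dual feasibility on the basic columns requires 6·y_feedstock + 4·y_labor = 70, 6·y_feedstock + 6·y_labor = 84.
This yields shadow prices y_feedstock = 7, y_labor = 7.
Reduced cost of solvent B: c₃ − yᵀa₃ = 26.5 − (7·3 + 7·2) = 26.5 − 35 = -8.5.

-8.5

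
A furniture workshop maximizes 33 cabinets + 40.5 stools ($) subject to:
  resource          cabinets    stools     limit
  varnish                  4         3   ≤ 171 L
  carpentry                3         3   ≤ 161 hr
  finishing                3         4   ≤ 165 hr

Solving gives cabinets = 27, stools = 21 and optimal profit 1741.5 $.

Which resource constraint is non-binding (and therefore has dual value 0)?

varnish: 171/171 (binding)
carpentry: 144/161 (slack 17)
finishing: 165/165 (binding)
By complementary slackness, a constraint with positive slack has shadow price 0 → carpentry.

carpentry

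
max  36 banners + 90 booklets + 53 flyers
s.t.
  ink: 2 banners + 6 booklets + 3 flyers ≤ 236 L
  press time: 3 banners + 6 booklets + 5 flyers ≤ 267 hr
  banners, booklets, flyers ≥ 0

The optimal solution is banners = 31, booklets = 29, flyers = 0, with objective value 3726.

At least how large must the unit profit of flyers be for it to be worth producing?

Check each constraint at x*: ink 236/236 (tight); press time 267/267 (tight).
From A_Bᵀ y = c: 2·y_ink + 3·y_press time = 36; 6·y_ink + 6·y_press time = 90.
This yields shadow prices y_ink = 9, y_press time = 6.
flyers enters the basis when its profit ≥ yᵀa₃ = 9·3 + 6·5 = 57.

57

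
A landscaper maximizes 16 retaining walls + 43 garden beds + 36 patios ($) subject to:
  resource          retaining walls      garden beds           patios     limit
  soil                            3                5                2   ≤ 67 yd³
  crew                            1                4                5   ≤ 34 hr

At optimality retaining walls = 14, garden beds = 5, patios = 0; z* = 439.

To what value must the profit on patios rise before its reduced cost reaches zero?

Both soil and crew are binding at x*.
Dual feasibility on the basic columns requires 3·y_soil + 1·y_crew = 16, 5·y_soil + 4·y_crew = 43.
→ y_soil = 3 and y_crew = 7.
patios enters the basis when its profit ≥ yᵀa₃ = 3·2 + 7·5 = 41.

41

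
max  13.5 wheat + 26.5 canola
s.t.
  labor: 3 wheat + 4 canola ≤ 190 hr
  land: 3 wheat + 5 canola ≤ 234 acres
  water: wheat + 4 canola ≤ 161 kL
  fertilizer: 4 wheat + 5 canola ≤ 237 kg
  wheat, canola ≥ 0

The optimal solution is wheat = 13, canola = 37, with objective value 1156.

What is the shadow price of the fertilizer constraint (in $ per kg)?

Check each constraint at x*: labor 187/190 (slack 3); land 224/234 (slack 10); water 161/161 (tight); fertilizer 237/237 (tight).
By complementary slackness, y = 0 for the non-binding constraints.
The binding rows give the dual system: 1·y_water + 4·y_fertilizer = 13.5 and 4·y_water + 5·y_fertilizer = 26.5.
→ y_water = 3.5 and y_fertilizer = 2.5.
Shadow price of fertilizer = 2.5.

2.5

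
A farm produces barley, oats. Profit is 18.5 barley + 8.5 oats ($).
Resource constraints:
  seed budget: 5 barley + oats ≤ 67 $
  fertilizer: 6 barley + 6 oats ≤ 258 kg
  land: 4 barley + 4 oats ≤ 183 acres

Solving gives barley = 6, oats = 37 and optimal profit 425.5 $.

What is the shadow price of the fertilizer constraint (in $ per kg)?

Check each constraint at x*: seed budget 67/67 (tight); fertilizer 258/258 (tight); land 172/183 (slack 11).
By complementary slackness, y = 0 for the non-binding constraint.
The binding rows give the dual system: 5·y_seed budget + 6·y_fertilizer = 18.5 and 1·y_seed budget + 6·y_fertilizer = 8.5.
This yields shadow prices y_seed budget = 2.5, y_fertilizer = 1.
Shadow price of fertilizer = 1.

1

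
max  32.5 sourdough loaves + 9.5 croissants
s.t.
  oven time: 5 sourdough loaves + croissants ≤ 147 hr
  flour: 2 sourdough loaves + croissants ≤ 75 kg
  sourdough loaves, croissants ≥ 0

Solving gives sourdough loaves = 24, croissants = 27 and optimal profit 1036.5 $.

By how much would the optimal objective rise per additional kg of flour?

5

Check each constraint at x*: oven time 147/147 (tight); flour 75/75 (tight).
Dual feasibility on the basic columns requires 5·y_oven time + 2·y_flour = 32.5, 1·y_oven time + 1·y_flour = 9.5.
Solving: y_oven time = 4.5, y_flour = 5.
Shadow price of flour = 5.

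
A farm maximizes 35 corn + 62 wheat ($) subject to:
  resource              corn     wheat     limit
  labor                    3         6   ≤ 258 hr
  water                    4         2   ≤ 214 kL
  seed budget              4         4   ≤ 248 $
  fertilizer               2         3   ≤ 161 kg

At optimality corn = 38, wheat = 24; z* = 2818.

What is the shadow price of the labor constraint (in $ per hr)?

9

At the optimum: labor uses 258 of 258 (binding); water uses 200 of 214 (slack = 14); seed budget uses 248 of 248 (binding); fertilizer uses 148 of 161 (slack = 13).
Since water, fertilizer are not tight, their duals are 0.
From A_Bᵀ y = c: 3·y_labor + 4·y_seed budget = 35; 6·y_labor + 4·y_seed budget = 62.
Solving: y_labor = 9, y_seed budget = 2.
Shadow price of labor = 9.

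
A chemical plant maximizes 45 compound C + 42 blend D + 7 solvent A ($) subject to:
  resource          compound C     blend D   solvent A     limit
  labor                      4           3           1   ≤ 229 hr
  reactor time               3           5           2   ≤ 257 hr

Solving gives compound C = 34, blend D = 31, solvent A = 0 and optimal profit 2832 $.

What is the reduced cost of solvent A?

-8

At the optimum: labor uses 229 of 229 (binding); reactor time uses 257 of 257 (binding).
The binding rows give the dual system: 4·y_labor + 3·y_reactor time = 45 and 3·y_labor + 5·y_reactor time = 42.
Solving: y_labor = 9, y_reactor time = 3.
Reduced cost of solvent A: c₃ − yᵀa₃ = 7 − (9·1 + 3·2) = 7 − 15 = -8.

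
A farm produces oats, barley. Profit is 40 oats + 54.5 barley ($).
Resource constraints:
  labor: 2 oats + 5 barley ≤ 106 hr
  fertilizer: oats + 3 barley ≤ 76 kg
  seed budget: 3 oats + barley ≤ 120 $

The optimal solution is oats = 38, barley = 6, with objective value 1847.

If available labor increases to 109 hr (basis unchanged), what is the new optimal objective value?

1875.5

Check each constraint at x*: labor 106/106 (tight); fertilizer 56/76 (slack 20); seed budget 120/120 (tight).
Since fertilizer is not tight, its dual is 0.
Dual feasibility on the basic columns requires 2·y_labor + 3·y_seed budget = 40, 5·y_labor + 1·y_seed budget = 54.5.
This yields shadow prices y_labor = 9.5, y_seed budget = 7.
Δz = y_labor·Δb = 9.5 × (3) = 28.5, so new z* = 1847 + 28.5 = 1875.5.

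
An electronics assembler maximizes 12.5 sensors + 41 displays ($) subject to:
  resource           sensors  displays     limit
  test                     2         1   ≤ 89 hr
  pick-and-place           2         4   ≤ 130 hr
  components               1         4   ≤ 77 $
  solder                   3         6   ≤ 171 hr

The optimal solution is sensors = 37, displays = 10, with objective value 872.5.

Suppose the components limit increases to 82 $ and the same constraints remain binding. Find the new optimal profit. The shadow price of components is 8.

Δb = 5, so new z* = 872.5 + (8)·(5) = 872.5 + 40 = 912.5.

912.5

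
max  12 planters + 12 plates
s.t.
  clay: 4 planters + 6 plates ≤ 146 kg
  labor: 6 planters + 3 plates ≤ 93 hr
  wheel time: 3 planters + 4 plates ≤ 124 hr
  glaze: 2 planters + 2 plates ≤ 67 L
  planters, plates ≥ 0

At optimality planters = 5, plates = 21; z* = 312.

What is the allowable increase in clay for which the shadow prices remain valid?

40

Binding constraints: clay, labor. The basis is B = [[4,6],[6,3]] with det -24.
Per unit increase in clay, x* moves by d = (-0.125, 0.25).
The basis stays optimal until planters reaches 0; allowable increase = 40 kg.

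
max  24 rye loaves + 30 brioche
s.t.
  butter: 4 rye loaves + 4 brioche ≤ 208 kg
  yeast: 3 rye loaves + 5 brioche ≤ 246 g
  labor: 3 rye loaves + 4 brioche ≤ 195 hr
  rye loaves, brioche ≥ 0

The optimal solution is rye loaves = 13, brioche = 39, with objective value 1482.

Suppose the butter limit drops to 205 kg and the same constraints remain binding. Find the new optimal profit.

1477.5

Check each constraint at x*: butter 208/208 (tight); yeast 234/246 (slack 12); labor 195/195 (tight).
By complementary slackness, y = 0 for the non-binding constraint.
From A_Bᵀ y = c: 4·y_butter + 3·y_labor = 24; 4·y_butter + 4·y_labor = 30.
Solving: y_butter = 1.5, y_labor = 6.
Δz = y_butter·Δb = 1.5 × (-3) = -4.5, so new z* = 1482 − 4.5 = 1477.5.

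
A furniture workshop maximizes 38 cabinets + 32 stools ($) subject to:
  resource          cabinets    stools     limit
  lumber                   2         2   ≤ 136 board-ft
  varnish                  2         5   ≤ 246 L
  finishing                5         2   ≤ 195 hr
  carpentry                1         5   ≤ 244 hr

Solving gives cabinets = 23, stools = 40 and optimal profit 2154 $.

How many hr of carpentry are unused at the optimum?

21

carpentry used = 1·23 + 5·40 = 223; slack = 244 − 223 = 21.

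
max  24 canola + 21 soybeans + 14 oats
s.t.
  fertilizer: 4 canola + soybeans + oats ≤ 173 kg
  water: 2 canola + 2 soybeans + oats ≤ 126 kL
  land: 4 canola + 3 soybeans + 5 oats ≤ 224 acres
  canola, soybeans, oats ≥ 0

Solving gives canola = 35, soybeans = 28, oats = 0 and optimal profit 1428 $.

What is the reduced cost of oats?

At the optimum: fertilizer uses 168 of 173 (slack = 5); water uses 126 of 126 (binding); land uses 224 of 224 (binding).
Slack constraints have shadow price 0 (complementary slackness).
From A_Bᵀ y = c: 2·y_water + 4·y_land = 24; 2·y_water + 3·y_land = 21.
Solving: y_water = 6, y_land = 3.
Reduced cost of oats: c₃ − yᵀa₃ = 14 − (6·1 + 3·5) = 14 − 21 = -7.

-7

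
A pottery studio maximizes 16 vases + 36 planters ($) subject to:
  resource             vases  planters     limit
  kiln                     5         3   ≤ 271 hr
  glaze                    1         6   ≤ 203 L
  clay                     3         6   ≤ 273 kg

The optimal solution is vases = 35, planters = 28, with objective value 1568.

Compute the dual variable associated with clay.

5

Check each constraint at x*: kiln 259/271 (slack 12); glaze 203/203 (tight); clay 273/273 (tight).
By complementary slackness, y = 0 for the non-binding constraint.
The binding rows give the dual system: 1·y_glaze + 3·y_clay = 16 and 6·y_glaze + 6·y_clay = 36.
→ y_glaze = 1 and y_clay = 5.
Shadow price of clay = 5.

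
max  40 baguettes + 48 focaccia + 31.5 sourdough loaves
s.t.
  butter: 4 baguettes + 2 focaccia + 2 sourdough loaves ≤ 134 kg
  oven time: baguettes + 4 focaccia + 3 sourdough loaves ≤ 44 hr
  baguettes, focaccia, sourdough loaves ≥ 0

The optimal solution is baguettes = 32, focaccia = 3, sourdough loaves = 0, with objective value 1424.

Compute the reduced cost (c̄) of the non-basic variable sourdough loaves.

Check each constraint at x*: butter 134/134 (tight); oven time 44/44 (tight).
Dual feasibility on the basic columns requires 4·y_butter + 1·y_oven time = 40, 2·y_butter + 4·y_oven time = 48.
Solving: y_butter = 8, y_oven time = 8.
Reduced cost of sourdough loaves: c₃ − yᵀa₃ = 31.5 − (8·2 + 8·3) = 31.5 − 40 = -8.5.

-8.5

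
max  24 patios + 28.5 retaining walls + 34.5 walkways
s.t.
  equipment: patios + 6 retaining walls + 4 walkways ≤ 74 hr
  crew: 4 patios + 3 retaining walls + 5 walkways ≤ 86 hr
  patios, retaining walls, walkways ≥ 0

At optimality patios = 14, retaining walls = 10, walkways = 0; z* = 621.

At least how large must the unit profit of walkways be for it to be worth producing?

35.5

Both equipment and crew are binding at x*.
Dual feasibility on the basic columns requires 1·y_equipment + 4·y_crew = 24, 6·y_equipment + 3·y_crew = 28.5.
→ y_equipment = 2 and y_crew = 5.5.
walkways enters the basis when its profit ≥ yᵀa₃ = 2·4 + 5.5·5 = 35.5.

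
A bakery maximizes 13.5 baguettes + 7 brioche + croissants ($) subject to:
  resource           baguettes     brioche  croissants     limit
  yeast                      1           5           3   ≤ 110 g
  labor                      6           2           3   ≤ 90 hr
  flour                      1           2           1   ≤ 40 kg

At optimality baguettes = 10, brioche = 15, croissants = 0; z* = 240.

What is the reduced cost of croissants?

-6.5

At the optimum: yeast uses 85 of 110 (slack = 25); labor uses 90 of 90 (binding); flour uses 40 of 40 (binding).
Slack constraints have shadow price 0 (complementary slackness).
The binding rows give the dual system: 6·y_labor + 1·y_flour = 13.5 and 2·y_labor + 2·y_flour = 7.
Solving: y_labor = 2, y_flour = 1.5.
Reduced cost of croissants: c₃ − yᵀa₃ = 1 − (2·3 + 1.5·1) = 1 − 7.5 = -6.5.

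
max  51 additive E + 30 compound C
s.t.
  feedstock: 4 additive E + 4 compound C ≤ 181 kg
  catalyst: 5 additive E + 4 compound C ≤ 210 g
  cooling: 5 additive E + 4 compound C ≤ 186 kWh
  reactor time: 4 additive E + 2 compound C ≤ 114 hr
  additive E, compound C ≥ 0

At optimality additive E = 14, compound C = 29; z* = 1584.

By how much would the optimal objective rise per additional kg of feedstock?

At the optimum: feedstock uses 172 of 181 (slack = 9); catalyst uses 186 of 210 (slack = 24); cooling uses 186 of 186 (binding); reactor time uses 114 of 114 (binding).
Slack constraints have shadow price 0 (complementary slackness).
Dual feasibility on the basic columns requires 5·y_cooling + 4·y_reactor time = 51, 4·y_cooling + 2·y_reactor time = 30.
Solving: y_cooling = 3, y_reactor time = 9.
Shadow price of feedstock = 0.

0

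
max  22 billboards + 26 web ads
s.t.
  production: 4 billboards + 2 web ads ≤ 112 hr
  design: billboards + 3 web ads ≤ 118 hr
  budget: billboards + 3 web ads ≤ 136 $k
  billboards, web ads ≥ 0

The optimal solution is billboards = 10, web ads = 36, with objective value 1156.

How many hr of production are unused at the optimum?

0

production used = 4·10 + 2·36 = 112; slack = 112 − 112 = 0.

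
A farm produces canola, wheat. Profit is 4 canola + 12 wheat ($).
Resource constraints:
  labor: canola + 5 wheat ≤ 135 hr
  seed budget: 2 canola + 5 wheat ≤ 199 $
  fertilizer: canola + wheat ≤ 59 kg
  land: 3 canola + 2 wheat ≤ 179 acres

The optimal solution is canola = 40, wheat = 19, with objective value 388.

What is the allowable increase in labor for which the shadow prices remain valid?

Binding constraints: labor, fertilizer. The basis is B = [[1,5],[1,1]] with det -4.
Per unit increase in labor, x* moves by d = (-0.25, 0.25).
The basis stays optimal until seed budget becomes binding; allowable increase = 32 hr.

32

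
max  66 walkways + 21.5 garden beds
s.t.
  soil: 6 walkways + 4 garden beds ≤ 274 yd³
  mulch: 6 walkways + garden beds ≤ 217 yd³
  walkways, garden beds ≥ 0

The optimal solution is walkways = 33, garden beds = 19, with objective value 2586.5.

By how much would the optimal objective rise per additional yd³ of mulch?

At the optimum: soil uses 274 of 274 (binding); mulch uses 217 of 217 (binding).
The binding rows give the dual system: 6·y_soil + 6·y_mulch = 66 and 4·y_soil + 1·y_mulch = 21.5.
→ y_soil = 3.5 and y_mulch = 7.5.
Shadow price of mulch = 7.5.

7.5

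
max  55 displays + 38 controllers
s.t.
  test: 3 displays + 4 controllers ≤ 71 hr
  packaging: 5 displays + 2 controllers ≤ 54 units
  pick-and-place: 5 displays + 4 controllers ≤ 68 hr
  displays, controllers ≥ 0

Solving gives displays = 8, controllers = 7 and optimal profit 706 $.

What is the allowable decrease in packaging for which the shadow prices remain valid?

20

Binding constraints: packaging, pick-and-place. The basis is B = [[5,2],[5,4]] with det 10.
Per unit decrease in packaging, x* moves by d = (-0.4, 0.5).
The basis stays optimal until displays reaches 0; allowable decrease = 20 units.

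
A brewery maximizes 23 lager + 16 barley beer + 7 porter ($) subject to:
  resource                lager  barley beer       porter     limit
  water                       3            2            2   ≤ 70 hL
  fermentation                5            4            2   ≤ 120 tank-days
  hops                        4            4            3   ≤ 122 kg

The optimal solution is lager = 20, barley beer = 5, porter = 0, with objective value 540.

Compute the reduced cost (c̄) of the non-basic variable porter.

-7

Check each constraint at x*: water 70/70 (tight); fermentation 120/120 (tight); hops 100/122 (slack 22).
Slack constraints have shadow price 0 (complementary slackness).
From A_Bᵀ y = c: 3·y_water + 5·y_fermentation = 23; 2·y_water + 4·y_fermentation = 16.
→ y_water = 6 and y_fermentation = 1.
Reduced cost of porter: c₃ − yᵀa₃ = 7 − (6·2 + 1·2) = 7 − 14 = -7.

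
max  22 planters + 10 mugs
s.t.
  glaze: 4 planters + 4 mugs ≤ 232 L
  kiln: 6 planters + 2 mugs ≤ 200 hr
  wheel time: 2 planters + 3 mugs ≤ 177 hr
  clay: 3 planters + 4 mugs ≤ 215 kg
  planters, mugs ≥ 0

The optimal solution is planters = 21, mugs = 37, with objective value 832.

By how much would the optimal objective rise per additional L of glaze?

At the optimum: glaze uses 232 of 232 (binding); kiln uses 200 of 200 (binding); wheel time uses 153 of 177 (slack = 24); clay uses 211 of 215 (slack = 4).
Since wheel time, clay are not tight, their duals are 0.
Dual feasibility on the basic columns requires 4·y_glaze + 6·y_kiln = 22, 4·y_glaze + 2·y_kiln = 10.
Solving: y_glaze = 1, y_kiln = 3.
Shadow price of glaze = 1.

1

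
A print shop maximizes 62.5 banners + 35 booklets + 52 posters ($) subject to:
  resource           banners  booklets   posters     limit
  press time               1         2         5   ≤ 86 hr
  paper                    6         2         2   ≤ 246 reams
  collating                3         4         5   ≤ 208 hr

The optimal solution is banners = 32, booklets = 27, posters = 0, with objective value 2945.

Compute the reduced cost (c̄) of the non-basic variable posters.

Check each constraint at x*: press time 86/86 (tight); paper 246/246 (tight); collating 204/208 (slack 4).
By complementary slackness, y = 0 for the non-binding constraint.
From A_Bᵀ y = c: 1·y_press time + 6·y_paper = 62.5; 2·y_press time + 2·y_paper = 35.
Solving: y_press time = 8.5, y_paper = 9.
Reduced cost of posters: c₃ − yᵀa₃ = 52 − (8.5·5 + 9·2) = 52 − 60.5 = -8.5.

-8.5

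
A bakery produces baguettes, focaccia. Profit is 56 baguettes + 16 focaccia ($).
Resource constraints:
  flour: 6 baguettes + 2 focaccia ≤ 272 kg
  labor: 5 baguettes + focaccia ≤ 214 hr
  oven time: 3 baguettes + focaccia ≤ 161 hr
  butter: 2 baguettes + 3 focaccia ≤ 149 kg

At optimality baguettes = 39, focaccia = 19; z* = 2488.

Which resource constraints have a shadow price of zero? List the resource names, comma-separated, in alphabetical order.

butter, oven time

flour: 272/272 (binding)
labor: 214/214 (binding)
oven time: 136/161 (slack 25)
butter: 135/149 (slack 14)
By complementary slackness, a constraint with positive slack has shadow price 0 → butter, oven time.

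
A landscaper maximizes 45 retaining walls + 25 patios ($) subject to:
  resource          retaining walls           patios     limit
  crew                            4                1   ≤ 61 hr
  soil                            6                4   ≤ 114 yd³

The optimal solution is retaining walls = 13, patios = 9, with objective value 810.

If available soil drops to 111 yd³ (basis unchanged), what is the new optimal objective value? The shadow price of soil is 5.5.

Δb = -3, so new z* = 810 + (5.5)·(-3) = 810 − 16.5 = 793.5.

793.5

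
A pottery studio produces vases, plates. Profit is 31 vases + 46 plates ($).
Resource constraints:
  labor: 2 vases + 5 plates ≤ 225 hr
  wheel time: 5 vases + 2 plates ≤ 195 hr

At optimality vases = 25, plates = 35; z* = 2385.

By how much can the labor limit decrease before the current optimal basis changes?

Binding constraints: labor, wheel time. The basis is B = [[2,5],[5,2]] with det -21.
Per unit decrease in labor, x* moves by d = (0.0952, -0.2381).
The basis stays optimal until plates reaches 0; allowable decrease = 147 hr.

147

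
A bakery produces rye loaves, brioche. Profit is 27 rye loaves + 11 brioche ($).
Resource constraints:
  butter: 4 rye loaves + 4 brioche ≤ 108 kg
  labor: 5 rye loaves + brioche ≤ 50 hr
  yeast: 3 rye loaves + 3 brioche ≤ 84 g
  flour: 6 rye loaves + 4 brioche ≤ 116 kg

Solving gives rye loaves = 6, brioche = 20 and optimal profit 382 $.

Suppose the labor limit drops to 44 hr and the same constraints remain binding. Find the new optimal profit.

Check each constraint at x*: butter 104/108 (slack 4); labor 50/50 (tight); yeast 78/84 (slack 6); flour 116/116 (tight).
By complementary slackness, y = 0 for the non-binding constraints.
Dual feasibility on the basic columns requires 5·y_labor + 6·y_flour = 27, 1·y_labor + 4·y_flour = 11.
This yields shadow prices y_labor = 3, y_flour = 2.
Δz = y_labor·Δb = 3 × (-6) = -18, so new z* = 382 − 18 = 364.

364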